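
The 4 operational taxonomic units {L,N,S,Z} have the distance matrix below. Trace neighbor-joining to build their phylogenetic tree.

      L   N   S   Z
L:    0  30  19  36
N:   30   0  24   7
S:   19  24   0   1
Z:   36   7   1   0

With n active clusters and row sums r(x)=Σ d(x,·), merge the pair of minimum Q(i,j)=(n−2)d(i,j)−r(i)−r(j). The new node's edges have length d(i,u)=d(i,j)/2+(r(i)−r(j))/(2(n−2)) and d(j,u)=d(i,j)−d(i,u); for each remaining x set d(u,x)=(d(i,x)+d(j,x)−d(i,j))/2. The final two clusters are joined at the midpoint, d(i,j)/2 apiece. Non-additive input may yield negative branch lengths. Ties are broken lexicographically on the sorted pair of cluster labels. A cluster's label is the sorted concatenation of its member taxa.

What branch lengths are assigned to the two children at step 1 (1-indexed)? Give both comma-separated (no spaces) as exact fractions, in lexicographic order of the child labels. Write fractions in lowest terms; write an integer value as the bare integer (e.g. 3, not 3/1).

step 1: merge (L,S) at d=19, Q=-91; branch lengths L→79/4, S→-3/4; new cluster LS
  updated: d(LS,N)=35/2, d(LS,Z)=9
step 2: merge (LS,N) at d=35/2, Q=-67/2; branch lengths LS→39/4, N→31/4; new cluster LNS
  updated: d(LNS,Z)=-3/4
step 3: merge (LNS,Z) at d=-3/4; branch lengths LNS→-3/8, Z→-3/8; new cluster LNSZ
final tree: (((L:79/4,S:-3/4):39/4,N:31/4):-3/8,Z:-3/8)
total length: 143/4

79/4,-3/4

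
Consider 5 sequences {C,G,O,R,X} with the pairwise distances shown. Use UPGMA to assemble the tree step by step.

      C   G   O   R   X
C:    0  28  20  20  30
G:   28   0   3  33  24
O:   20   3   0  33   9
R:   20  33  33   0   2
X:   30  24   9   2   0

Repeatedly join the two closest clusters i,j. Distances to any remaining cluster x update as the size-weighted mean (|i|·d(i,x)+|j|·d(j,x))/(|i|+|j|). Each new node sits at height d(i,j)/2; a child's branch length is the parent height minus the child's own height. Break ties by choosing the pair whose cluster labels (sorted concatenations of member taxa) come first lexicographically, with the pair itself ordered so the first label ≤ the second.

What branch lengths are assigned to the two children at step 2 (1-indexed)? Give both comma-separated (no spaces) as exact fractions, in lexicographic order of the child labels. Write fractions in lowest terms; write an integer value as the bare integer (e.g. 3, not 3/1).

step 1: merge (R,X) at d=2; branch lengths R→1, X→1; new cluster RX
  updated: d(C,RX)=25, d(G,RX)=57/2, d(O,RX)=21
step 2: merge (G,O) at d=3; branch lengths G→3/2, O→3/2; new cluster GO
  updated: d(C,GO)=24, d(GO,RX)=99/4
step 3: merge (C,GO) at d=24; branch lengths C→12, GO→21/2; new cluster CGO
  updated: d(CGO,RX)=149/6
step 4: merge (CGO,RX) at d=149/6; branch lengths CGO→5/12, RX→137/12; new cluster CGORX
final tree: ((C:12,(G:3/2,O:3/2):21/2):5/12,(R:1,X:1):137/12)
total length: 118/3

3/2,3/2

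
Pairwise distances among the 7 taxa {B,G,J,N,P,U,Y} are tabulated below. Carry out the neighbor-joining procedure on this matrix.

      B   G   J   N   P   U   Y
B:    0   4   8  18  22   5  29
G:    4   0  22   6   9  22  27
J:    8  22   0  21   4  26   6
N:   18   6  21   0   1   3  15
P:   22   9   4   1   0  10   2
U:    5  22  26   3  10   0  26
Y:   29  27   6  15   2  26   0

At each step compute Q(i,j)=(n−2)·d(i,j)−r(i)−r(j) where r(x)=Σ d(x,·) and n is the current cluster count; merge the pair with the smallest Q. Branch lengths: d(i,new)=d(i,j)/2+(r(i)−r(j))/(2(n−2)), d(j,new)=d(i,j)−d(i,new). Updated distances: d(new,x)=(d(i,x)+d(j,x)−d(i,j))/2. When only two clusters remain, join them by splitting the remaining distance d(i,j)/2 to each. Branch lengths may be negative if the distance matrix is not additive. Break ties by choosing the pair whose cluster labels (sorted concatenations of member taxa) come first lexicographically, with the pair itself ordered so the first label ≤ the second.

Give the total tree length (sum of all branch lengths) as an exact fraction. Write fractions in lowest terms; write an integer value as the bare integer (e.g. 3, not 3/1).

1. join J+Y (d=6, Q=-162) ⇒ JY; edges |J|=6/5, |Y|=24/5
  updated: d(B,JY)=31/2, d(G,JY)=43/2, d(JY,N)=15, d(JY,P)=0, d(JY,U)=23
2. join JY+P (d=0, Q=-117) ⇒ JPY; edges |JY|=33/8, |P|=-33/8
  updated: d(B,JPY)=75/4, d(G,JPY)=61/4, d(JPY,N)=8, d(JPY,U)=33/2
3. join B+G (d=4, Q=-81) ⇒ BG; edges |B|=7/4, |G|=9/4
  updated: d(BG,JPY)=15, d(BG,N)=10, d(BG,U)=23/2
4. join BG+JPY (d=15, Q=-46) ⇒ BGJPY; edges |BG|=27/4, |JPY|=33/4
  updated: d(BGJPY,N)=3/2, d(BGJPY,U)=13/2
5. join BGJPY+N (d=3/2, Q=-11) ⇒ BGJNPY; edges |BGJPY|=5/2, |N|=-1
  updated: d(BGJNPY,U)=4
6. join BGJNPY+U (d=4) ⇒ BGJNPUY; edges |BGJNPY|=2, |U|=2
final tree: ((((B:7/4,G:9/4):27/4,((J:6/5,Y:24/5):33/8,P:-33/8):33/4):5/2,N:-1):2,U:2)
total length: 61/2

61/2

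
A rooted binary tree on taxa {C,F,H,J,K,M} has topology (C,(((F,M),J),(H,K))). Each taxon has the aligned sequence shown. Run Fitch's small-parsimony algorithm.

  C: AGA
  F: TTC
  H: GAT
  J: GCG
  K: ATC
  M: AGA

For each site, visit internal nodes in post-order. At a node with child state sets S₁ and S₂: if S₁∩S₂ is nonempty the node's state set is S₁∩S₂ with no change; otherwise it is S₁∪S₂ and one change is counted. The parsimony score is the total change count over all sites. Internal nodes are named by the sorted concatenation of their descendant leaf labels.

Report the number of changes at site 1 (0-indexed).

4

[col 0] FM: children F:{T}, M:{A} ∪→ {A,T}; cost 1
[col 0] FJM: children FM:{A,T}, J:{G} ∪→ {A,G,T}; cost 1
[col 0] HK: children H:{G}, K:{A} ∪→ {A,G}; cost 1
[col 0] FHJKM: children FJM:{A,G,T}, HK:{A,G} ∩→ {A,G}; cost 0
[col 0] CFHJKM: children C:{A}, FHJKM:{A,G} ∩→ {A}; cost 0
[col 1] FM: children F:{T}, M:{G} ∪→ {G,T}; cost 1
[col 1] FJM: children FM:{G,T}, J:{C} ∪→ {C,G,T}; cost 1
[col 1] HK: children H:{A}, K:{T} ∪→ {A,T}; cost 1
[col 1] FHJKM: children FJM:{C,G,T}, HK:{A,T} ∩→ {T}; cost 0
[col 1] CFHJKM: children C:{G}, FHJKM:{T} ∪→ {G,T}; cost 1
[col 2] FM: children F:{C}, M:{A} ∪→ {A,C}; cost 1
[col 2] FJM: children FM:{A,C}, J:{G} ∪→ {A,C,G}; cost 1
[col 2] HK: children H:{T}, K:{C} ∪→ {C,T}; cost 1
[col 2] FHJKM: children FJM:{A,C,G}, HK:{C,T} ∩→ {C}; cost 0
[col 2] CFHJKM: children C:{A}, FHJKM:{C} ∪→ {A,C}; cost 1
per-site changes: [3, 4, 4]; total = 11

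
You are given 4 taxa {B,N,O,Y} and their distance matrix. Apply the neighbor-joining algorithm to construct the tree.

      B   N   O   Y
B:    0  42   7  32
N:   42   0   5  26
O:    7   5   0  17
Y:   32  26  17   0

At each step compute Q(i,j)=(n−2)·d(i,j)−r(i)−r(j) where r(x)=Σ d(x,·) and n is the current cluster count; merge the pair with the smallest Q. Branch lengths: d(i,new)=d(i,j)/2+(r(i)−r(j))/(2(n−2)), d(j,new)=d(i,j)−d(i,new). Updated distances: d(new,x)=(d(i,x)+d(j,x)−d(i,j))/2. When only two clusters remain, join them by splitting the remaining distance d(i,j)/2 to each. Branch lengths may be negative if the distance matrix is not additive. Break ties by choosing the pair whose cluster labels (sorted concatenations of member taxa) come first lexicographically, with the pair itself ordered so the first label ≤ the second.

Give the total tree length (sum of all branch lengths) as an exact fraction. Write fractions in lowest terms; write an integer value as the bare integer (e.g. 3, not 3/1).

81/2

1. join B+O (d=7, Q=-96) ⇒ BO; edges |B|=33/2, |O|=-19/2
  updated: d(BO,N)=20, d(BO,Y)=21
2. join BO+N (d=20, Q=-67) ⇒ BNO; edges |BO|=15/2, |N|=25/2
  updated: d(BNO,Y)=27/2
3. join BNO+Y (d=27/2) ⇒ BNOY; edges |BNO|=27/4, |Y|=27/4
final tree: (((B:33/2,O:-19/2):15/2,N:25/2):27/4,Y:27/4)
total length: 81/2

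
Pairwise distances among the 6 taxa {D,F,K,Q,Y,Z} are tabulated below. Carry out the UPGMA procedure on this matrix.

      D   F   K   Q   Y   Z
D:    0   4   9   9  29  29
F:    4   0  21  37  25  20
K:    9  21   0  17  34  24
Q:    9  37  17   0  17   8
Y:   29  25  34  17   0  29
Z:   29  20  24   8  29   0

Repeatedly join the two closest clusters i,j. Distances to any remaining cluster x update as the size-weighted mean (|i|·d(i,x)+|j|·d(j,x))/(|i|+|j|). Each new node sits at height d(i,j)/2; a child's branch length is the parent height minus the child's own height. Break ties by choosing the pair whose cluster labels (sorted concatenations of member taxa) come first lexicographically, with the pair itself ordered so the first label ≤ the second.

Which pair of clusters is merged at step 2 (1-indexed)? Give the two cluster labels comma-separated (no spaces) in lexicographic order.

iteration 1: select D,F (d=4); attach at lengths (2, 2); label the merged cluster DF
  updated: d(DF,K)=15, d(DF,Q)=23, d(DF,Y)=27, d(DF,Z)=49/2
iteration 2: select Q,Z (d=8); attach at lengths (4, 4); label the merged cluster QZ
  updated: d(DF,QZ)=95/4, d(K,QZ)=41/2, d(QZ,Y)=23
iteration 3: select DF,K (d=15); attach at lengths (11/2, 15/2); label the merged cluster DFK
  updated: d(DFK,QZ)=68/3, d(DFK,Y)=88/3
iteration 4: select DFK,QZ (d=68/3); attach at lengths (23/6, 22/3); label the merged cluster DFKQZ
  updated: d(DFKQZ,Y)=134/5
iteration 5: select DFKQZ,Y (d=134/5); attach at lengths (31/15, 67/5); label the merged cluster DFKQYZ
final tree: ((((D:2,F:2):11/2,K:15/2):23/6,(Q:4,Z:4):22/3):31/15,Y:67/5)
total length: 1549/30

Q,Z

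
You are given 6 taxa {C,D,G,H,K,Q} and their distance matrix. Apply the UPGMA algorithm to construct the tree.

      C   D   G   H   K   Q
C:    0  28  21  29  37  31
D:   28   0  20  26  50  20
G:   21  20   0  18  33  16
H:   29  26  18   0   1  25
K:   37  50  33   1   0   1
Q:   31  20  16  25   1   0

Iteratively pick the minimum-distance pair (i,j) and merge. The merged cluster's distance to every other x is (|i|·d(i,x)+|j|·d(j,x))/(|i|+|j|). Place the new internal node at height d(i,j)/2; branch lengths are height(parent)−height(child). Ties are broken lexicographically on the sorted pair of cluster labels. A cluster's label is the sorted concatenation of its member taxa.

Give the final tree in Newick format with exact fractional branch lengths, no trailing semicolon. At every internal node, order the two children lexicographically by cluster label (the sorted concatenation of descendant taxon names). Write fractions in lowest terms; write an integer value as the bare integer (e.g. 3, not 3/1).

1. join H+K (d=1) ⇒ HK; edges |H|=1/2, |K|=1/2
  updated: d(C,HK)=33, d(D,HK)=38, d(G,HK)=51/2, d(HK,Q)=13
2. join HK+Q (d=13) ⇒ HKQ; edges |HK|=6, |Q|=13/2
  updated: d(C,HKQ)=97/3, d(D,HKQ)=32, d(G,HKQ)=67/3
3. join D+G (d=20) ⇒ DG; edges |D|=10, |G|=10
  updated: d(C,DG)=49/2, d(DG,HKQ)=163/6
4. join C+DG (d=49/2) ⇒ CDG; edges |C|=49/4, |DG|=9/4
  updated: d(CDG,HKQ)=260/9
5. join CDG+HKQ (d=260/9) ⇒ CDGHKQ; edges |CDG|=79/36, |HKQ|=143/18
final tree: ((C:49/4,(D:10,G:10):9/4):79/36,((H:1/2,K:1/2):6,Q:13/2):143/18)
total length: 2093/36

((C:49/4,(D:10,G:10):9/4):79/36,((H:1/2,K:1/2):6,Q:13/2):143/18)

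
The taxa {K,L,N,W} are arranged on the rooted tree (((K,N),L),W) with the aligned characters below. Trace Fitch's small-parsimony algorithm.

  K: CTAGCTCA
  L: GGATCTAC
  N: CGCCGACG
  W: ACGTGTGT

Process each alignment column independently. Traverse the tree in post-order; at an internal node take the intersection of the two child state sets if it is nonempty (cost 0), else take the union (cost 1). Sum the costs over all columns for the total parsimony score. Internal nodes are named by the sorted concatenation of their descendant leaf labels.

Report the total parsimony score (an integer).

16

site 0, node KN: K={C} ∩ N={C} → {C} (+0)
site 0, node KLN: KN={C} ∪ L={G} → {C,G} (+1)
site 0, node KLNW: KLN={C,G} ∪ W={A} → {A,C,G} (+1)
site 1, node KN: K={T} ∪ N={G} → {G,T} (+1)
site 1, node KLN: KN={G,T} ∩ L={G} → {G} (+0)
site 1, node KLNW: KLN={G} ∪ W={C} → {C,G} (+1)
site 2, node KN: K={A} ∪ N={C} → {A,C} (+1)
site 2, node KLN: KN={A,C} ∩ L={A} → {A} (+0)
site 2, node KLNW: KLN={A} ∪ W={G} → {A,G} (+1)
site 3, node KN: K={G} ∪ N={C} → {C,G} (+1)
site 3, node KLN: KN={C,G} ∪ L={T} → {C,G,T} (+1)
site 3, node KLNW: KLN={C,G,T} ∩ W={T} → {T} (+0)
site 4, node KN: K={C} ∪ N={G} → {C,G} (+1)
site 4, node KLN: KN={C,G} ∩ L={C} → {C} (+0)
site 4, node KLNW: KLN={C} ∪ W={G} → {C,G} (+1)
site 5, node KN: K={T} ∪ N={A} → {A,T} (+1)
site 5, node KLN: KN={A,T} ∩ L={T} → {T} (+0)
site 5, node KLNW: KLN={T} ∩ W={T} → {T} (+0)
site 6, node KN: K={C} ∩ N={C} → {C} (+0)
site 6, node KLN: KN={C} ∪ L={A} → {A,C} (+1)
site 6, node KLNW: KLN={A,C} ∪ W={G} → {A,C,G} (+1)
site 7, node KN: K={A} ∪ N={G} → {A,G} (+1)
site 7, node KLN: KN={A,G} ∪ L={C} → {A,C,G} (+1)
site 7, node KLNW: KLN={A,C,G} ∪ W={T} → {A,C,G,T} (+1)
per-site changes: [2, 2, 2, 2, 2, 1, 2, 3]; total = 16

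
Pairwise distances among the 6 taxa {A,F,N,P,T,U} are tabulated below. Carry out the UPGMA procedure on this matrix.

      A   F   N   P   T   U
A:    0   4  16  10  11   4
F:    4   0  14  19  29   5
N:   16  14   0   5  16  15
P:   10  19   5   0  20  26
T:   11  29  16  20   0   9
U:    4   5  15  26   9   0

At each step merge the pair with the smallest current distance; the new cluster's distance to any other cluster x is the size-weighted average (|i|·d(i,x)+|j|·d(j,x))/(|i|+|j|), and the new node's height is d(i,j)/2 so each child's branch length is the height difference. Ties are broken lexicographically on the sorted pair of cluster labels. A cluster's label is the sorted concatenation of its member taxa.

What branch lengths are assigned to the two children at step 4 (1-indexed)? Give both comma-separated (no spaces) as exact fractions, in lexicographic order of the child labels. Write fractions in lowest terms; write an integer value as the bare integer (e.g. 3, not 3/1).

iteration 1: select A,F (d=4); attach at lengths (2, 2); label the merged cluster AF
  updated: d(AF,N)=15, d(AF,P)=29/2, d(AF,T)=20, d(AF,U)=9/2
iteration 2: select AF,U (d=9/2); attach at lengths (1/4, 9/4); label the merged cluster AFU
  updated: d(AFU,N)=15, d(AFU,P)=55/3, d(AFU,T)=49/3
iteration 3: select N,P (d=5); attach at lengths (5/2, 5/2); label the merged cluster NP
  updated: d(AFU,NP)=50/3, d(NP,T)=18
iteration 4: select AFU,T (d=49/3); attach at lengths (71/12, 49/6); label the merged cluster AFTU
  updated: d(AFTU,NP)=17
iteration 5: select AFTU,NP (d=17); attach at lengths (1/3, 6); label the merged cluster AFNPTU
final tree: ((((A:2,F:2):1/4,U:9/4):71/12,T:49/6):1/3,(N:5/2,P:5/2):6)
total length: 383/12

71/12,49/6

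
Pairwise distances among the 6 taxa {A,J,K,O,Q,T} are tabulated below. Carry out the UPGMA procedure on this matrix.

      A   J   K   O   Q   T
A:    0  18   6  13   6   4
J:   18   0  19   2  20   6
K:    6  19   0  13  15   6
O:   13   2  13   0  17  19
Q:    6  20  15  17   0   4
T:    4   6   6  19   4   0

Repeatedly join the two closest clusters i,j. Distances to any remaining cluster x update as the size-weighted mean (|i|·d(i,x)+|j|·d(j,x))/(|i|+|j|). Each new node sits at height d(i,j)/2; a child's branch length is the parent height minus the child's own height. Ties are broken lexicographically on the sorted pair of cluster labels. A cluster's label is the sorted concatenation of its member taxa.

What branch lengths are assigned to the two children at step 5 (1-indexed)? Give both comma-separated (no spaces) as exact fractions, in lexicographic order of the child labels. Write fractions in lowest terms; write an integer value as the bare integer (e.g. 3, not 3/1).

53/16,109/16

iteration 1: select J,O (d=2); attach at lengths (1, 1); label the merged cluster JO
  updated: d(A,JO)=31/2, d(JO,K)=16, d(JO,Q)=37/2, d(JO,T)=25/2
iteration 2: select A,T (d=4); attach at lengths (2, 2); label the merged cluster AT
  updated: d(AT,JO)=14, d(AT,K)=6, d(AT,Q)=5
iteration 3: select AT,Q (d=5); attach at lengths (1/2, 5/2); label the merged cluster AQT
  updated: d(AQT,JO)=31/2, d(AQT,K)=9
iteration 4: select AQT,K (d=9); attach at lengths (2, 9/2); label the merged cluster AKQT
  updated: d(AKQT,JO)=125/8
iteration 5: select AKQT,JO (d=125/8); attach at lengths (53/16, 109/16); label the merged cluster AJKOQT
final tree: ((((A:2,T:2):1/2,Q:5/2):2,K:9/2):53/16,(J:1,O:1):109/16)
total length: 205/8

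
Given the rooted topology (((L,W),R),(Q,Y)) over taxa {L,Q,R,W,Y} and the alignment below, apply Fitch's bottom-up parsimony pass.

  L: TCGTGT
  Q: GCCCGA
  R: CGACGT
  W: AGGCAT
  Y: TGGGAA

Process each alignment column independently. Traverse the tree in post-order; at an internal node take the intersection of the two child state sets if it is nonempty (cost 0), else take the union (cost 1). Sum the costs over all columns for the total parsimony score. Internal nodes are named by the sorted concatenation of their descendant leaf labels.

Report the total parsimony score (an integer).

12

site 0, node LW: L={T} ∪ W={A} → {A,T} (+1)
site 0, node LRW: LW={A,T} ∪ R={C} → {A,C,T} (+1)
site 0, node QY: Q={G} ∪ Y={T} → {G,T} (+1)
site 0, node LQRWY: LRW={A,C,T} ∩ QY={G,T} → {T} (+0)
site 1, node LW: L={C} ∪ W={G} → {C,G} (+1)
site 1, node LRW: LW={C,G} ∩ R={G} → {G} (+0)
site 1, node QY: Q={C} ∪ Y={G} → {C,G} (+1)
site 1, node LQRWY: LRW={G} ∩ QY={C,G} → {G} (+0)
site 2, node LW: L={G} ∩ W={G} → {G} (+0)
site 2, node LRW: LW={G} ∪ R={A} → {A,G} (+1)
site 2, node QY: Q={C} ∪ Y={G} → {C,G} (+1)
site 2, node LQRWY: LRW={A,G} ∩ QY={C,G} → {G} (+0)
site 3, node LW: L={T} ∪ W={C} → {C,T} (+1)
site 3, node LRW: LW={C,T} ∩ R={C} → {C} (+0)
site 3, node QY: Q={C} ∪ Y={G} → {C,G} (+1)
site 3, node LQRWY: LRW={C} ∩ QY={C,G} → {C} (+0)
site 4, node LW: L={G} ∪ W={A} → {A,G} (+1)
site 4, node LRW: LW={A,G} ∩ R={G} → {G} (+0)
site 4, node QY: Q={G} ∪ Y={A} → {A,G} (+1)
site 4, node LQRWY: LRW={G} ∩ QY={A,G} → {G} (+0)
site 5, node LW: L={T} ∩ W={T} → {T} (+0)
site 5, node LRW: LW={T} ∩ R={T} → {T} (+0)
site 5, node QY: Q={A} ∩ Y={A} → {A} (+0)
site 5, node LQRWY: LRW={T} ∪ QY={A} → {A,T} (+1)
per-site changes: [3, 2, 2, 2, 2, 1]; total = 12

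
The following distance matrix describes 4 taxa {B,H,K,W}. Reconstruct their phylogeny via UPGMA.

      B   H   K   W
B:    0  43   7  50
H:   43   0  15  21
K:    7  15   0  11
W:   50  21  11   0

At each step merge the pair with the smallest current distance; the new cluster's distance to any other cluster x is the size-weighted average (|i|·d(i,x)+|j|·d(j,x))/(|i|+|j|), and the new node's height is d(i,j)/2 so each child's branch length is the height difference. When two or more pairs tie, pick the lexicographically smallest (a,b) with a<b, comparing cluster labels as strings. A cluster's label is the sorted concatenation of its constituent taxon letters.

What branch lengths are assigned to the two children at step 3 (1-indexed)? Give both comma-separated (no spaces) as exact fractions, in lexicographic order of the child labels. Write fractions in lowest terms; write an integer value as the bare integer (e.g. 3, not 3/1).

91/8,35/8

step 1: merge (B,K) at d=7; branch lengths B→7/2, K→7/2; new cluster BK
  updated: d(BK,H)=29, d(BK,W)=61/2
step 2: merge (H,W) at d=21; branch lengths H→21/2, W→21/2; new cluster HW
  updated: d(BK,HW)=119/4
step 3: merge (BK,HW) at d=119/4; branch lengths BK→91/8, HW→35/8; new cluster BHKW
final tree: ((B:7/2,K:7/2):91/8,(H:21/2,W:21/2):35/8)
total length: 175/4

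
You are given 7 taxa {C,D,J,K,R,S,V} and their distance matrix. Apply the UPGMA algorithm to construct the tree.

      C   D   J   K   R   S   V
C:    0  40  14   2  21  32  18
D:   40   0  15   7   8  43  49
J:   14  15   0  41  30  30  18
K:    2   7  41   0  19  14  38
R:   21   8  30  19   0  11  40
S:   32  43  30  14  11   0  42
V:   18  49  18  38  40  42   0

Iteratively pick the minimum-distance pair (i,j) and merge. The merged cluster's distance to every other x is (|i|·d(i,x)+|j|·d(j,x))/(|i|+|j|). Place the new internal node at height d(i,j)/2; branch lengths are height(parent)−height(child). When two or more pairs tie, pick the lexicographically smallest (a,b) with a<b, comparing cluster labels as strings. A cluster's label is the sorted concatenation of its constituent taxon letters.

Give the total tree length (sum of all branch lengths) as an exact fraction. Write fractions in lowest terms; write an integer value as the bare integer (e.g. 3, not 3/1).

iteration 1: select C,K (d=2); attach at lengths (1, 1); label the merged cluster CK
  updated: d(CK,D)=47/2, d(CK,J)=55/2, d(CK,R)=20, d(CK,S)=23, d(CK,V)=28
iteration 2: select D,R (d=8); attach at lengths (4, 4); label the merged cluster DR
  updated: d(CK,DR)=87/4, d(DR,J)=45/2, d(DR,S)=27, d(DR,V)=89/2
iteration 3: select J,V (d=18); attach at lengths (9, 9); label the merged cluster JV
  updated: d(CK,JV)=111/4, d(DR,JV)=67/2, d(JV,S)=36
iteration 4: select CK,DR (d=87/4); attach at lengths (79/8, 55/8); label the merged cluster CDKR
  updated: d(CDKR,JV)=245/8, d(CDKR,S)=25
iteration 5: select CDKR,S (d=25); attach at lengths (13/8, 25/2); label the merged cluster CDKRS
  updated: d(CDKRS,JV)=317/10
iteration 6: select CDKRS,JV (d=317/10); attach at lengths (67/20, 137/20); label the merged cluster CDJKRSV
final tree: ((((C:1,K:1):79/8,(D:4,R:4):55/8):13/8,S:25/2):67/20,(J:9,V:9):137/20)
total length: 2763/40

2763/40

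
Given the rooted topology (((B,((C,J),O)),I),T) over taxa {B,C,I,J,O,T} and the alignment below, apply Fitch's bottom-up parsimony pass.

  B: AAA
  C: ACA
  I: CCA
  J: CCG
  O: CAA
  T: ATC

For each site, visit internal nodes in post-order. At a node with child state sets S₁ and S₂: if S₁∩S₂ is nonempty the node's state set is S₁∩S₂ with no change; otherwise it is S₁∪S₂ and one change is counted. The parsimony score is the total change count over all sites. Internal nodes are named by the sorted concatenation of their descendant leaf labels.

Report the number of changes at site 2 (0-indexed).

2

CJ@0: {A} ∪ {C} = {A,C} (union, +1)
CJO@0: {A,C} ∩ {C} = {C} (intersection, +0)
BCJO@0: {A} ∪ {C} = {A,C} (union, +1)
BCIJO@0: {A,C} ∩ {C} = {C} (intersection, +0)
BCIJOT@0: {C} ∪ {A} = {A,C} (union, +1)
CJ@1: {C} ∩ {C} = {C} (intersection, +0)
CJO@1: {C} ∪ {A} = {A,C} (union, +1)
BCJO@1: {A} ∩ {A,C} = {A} (intersection, +0)
BCIJO@1: {A} ∪ {C} = {A,C} (union, +1)
BCIJOT@1: {A,C} ∪ {T} = {A,C,T} (union, +1)
CJ@2: {A} ∪ {G} = {A,G} (union, +1)
CJO@2: {A,G} ∩ {A} = {A} (intersection, +0)
BCJO@2: {A} ∩ {A} = {A} (intersection, +0)
BCIJO@2: {A} ∩ {A} = {A} (intersection, +0)
BCIJOT@2: {A} ∪ {C} = {A,C} (union, +1)
per-site changes: [3, 3, 2]; total = 8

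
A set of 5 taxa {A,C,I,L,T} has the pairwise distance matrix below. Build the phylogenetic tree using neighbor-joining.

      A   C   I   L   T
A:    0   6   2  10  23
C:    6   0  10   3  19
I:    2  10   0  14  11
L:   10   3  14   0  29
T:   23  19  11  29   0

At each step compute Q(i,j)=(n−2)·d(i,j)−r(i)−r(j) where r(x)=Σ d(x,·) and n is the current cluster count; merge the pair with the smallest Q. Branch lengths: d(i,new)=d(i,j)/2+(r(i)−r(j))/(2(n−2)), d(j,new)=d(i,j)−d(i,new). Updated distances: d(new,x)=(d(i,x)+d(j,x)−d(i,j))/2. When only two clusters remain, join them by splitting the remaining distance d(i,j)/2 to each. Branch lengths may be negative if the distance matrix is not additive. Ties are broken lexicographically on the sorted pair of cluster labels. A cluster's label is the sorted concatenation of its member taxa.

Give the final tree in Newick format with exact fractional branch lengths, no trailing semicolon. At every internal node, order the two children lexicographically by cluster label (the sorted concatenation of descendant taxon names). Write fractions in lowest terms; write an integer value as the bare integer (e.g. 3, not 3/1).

step 1: merge (I,T) at d=11, Q=-86; branch lengths I→-2, T→13; new cluster IT
  updated: d(A,IT)=7, d(C,IT)=9, d(IT,L)=16
step 2: merge (A,IT) at d=7, Q=-41; branch lengths A→5/4, IT→23/4; new cluster AIT
  updated: d(AIT,C)=4, d(AIT,L)=19/2
step 3: merge (AIT,C) at d=4, Q=-33/2; branch lengths AIT→21/4, C→-5/4; new cluster ACIT
  updated: d(ACIT,L)=17/4
step 4: merge (ACIT,L) at d=17/4; branch lengths ACIT→17/8, L→17/8; new cluster ACILT
final tree: (((A:5/4,(I:-2,T:13):23/4):21/4,C:-5/4):17/8,L:17/8)
total length: 105/4

(((A:5/4,(I:-2,T:13):23/4):21/4,C:-5/4):17/8,L:17/8)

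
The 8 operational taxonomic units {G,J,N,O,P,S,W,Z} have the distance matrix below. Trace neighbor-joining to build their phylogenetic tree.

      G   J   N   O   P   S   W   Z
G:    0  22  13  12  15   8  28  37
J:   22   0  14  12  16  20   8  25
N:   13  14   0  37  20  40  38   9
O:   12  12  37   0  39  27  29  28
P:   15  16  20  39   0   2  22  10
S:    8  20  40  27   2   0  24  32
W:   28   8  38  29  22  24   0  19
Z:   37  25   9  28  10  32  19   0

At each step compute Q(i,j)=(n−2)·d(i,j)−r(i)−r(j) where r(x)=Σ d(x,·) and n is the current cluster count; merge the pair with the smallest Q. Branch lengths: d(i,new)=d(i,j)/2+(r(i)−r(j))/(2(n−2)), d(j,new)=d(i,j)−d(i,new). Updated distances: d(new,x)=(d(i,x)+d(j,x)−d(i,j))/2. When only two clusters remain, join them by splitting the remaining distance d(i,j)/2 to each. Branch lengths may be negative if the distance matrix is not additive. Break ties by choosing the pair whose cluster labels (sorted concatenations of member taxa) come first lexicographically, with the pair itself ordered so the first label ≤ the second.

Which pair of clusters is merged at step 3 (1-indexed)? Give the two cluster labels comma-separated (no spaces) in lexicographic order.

G,O

step 1: merge (N,Z) at d=9, Q=-277; branch lengths N→65/12, Z→43/12; new cluster NZ
  updated: d(G,NZ)=41/2, d(J,NZ)=15, d(NZ,O)=28, d(NZ,P)=21/2, d(NZ,S)=63/2, d(NZ,W)=24
step 2: merge (P,S) at d=2, Q=-207; branch lengths P→1/5, S→9/5; new cluster PS
  updated: d(G,PS)=21/2, d(J,PS)=17, d(NZ,PS)=20, d(O,PS)=32, d(PS,W)=22
step 3: merge (G,O) at d=12, Q=-158; branch lengths G→7/2, O→17/2; new cluster GO
  updated: d(GO,J)=11, d(GO,NZ)=73/4, d(GO,PS)=61/4, d(GO,W)=45/2
step 4: merge (J,W) at d=8, Q=-207/2; branch lengths J→-1/4, W→33/4; new cluster JW
  updated: d(GO,JW)=51/4, d(JW,NZ)=31/2, d(JW,PS)=31/2
step 5: merge (GO,PS) at d=61/4, Q=-133/2; branch lengths GO→13/2, PS→35/4; new cluster GOPS
  updated: d(GOPS,JW)=13/2, d(GOPS,NZ)=23/2
step 6: merge (GOPS,JW) at d=13/2, Q=-67/2; branch lengths GOPS→5/4, JW→21/4; new cluster GJOPSW
  updated: d(GJOPSW,NZ)=41/4
step 7: merge (GJOPSW,NZ) at d=41/4; branch lengths GJOPSW→41/8, NZ→41/8; new cluster GJNOPSWZ
final tree: ((((G:7/2,O:17/2):13/2,(P:1/5,S:9/5):35/4):5/4,(J:-1/4,W:33/4):21/4):41/8,(N:65/12,Z:43/12):41/8)
total length: 63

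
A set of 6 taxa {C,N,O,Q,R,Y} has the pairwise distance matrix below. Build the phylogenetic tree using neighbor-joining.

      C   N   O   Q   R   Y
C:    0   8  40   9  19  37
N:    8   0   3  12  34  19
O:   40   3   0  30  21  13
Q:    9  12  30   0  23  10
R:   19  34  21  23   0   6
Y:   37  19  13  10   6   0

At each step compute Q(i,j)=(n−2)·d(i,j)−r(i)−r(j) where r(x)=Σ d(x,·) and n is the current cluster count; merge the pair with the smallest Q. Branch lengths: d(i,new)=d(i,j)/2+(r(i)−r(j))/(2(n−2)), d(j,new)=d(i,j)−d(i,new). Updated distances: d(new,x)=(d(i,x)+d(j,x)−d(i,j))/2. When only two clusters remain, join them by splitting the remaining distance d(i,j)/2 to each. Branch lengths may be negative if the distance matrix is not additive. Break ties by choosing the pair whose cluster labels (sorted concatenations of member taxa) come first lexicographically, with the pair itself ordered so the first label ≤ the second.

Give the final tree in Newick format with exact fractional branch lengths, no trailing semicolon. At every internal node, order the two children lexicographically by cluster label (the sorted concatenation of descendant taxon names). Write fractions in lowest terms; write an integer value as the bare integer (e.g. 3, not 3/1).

(((C:65/8,Q:7/8):7,(N:-19/8,O:43/8):19/2):31/8,(R:49/12,Y:23/12):31/8)

step 1: merge (N,O) at d=3, Q=-171; branch lengths N→-19/8, O→43/8; new cluster NO
  updated: d(C,NO)=45/2, d(NO,Q)=39/2, d(NO,R)=26, d(NO,Y)=29/2
step 2: merge (R,Y) at d=6, Q=-247/2; branch lengths R→49/12, Y→23/12; new cluster RY
  updated: d(C,RY)=25, d(NO,RY)=69/4, d(Q,RY)=27/2
step 3: merge (C,Q) at d=9, Q=-161/2; branch lengths C→65/8, Q→7/8; new cluster CQ
  updated: d(CQ,NO)=33/2, d(CQ,RY)=59/4
step 4: merge (CQ,NO) at d=33/2, Q=-97/2; branch lengths CQ→7, NO→19/2; new cluster CNOQ
  updated: d(CNOQ,RY)=31/4
step 5: merge (CNOQ,RY) at d=31/4; branch lengths CNOQ→31/8, RY→31/8; new cluster CNOQRY
final tree: (((C:65/8,Q:7/8):7,(N:-19/8,O:43/8):19/2):31/8,(R:49/12,Y:23/12):31/8)
total length: 169/4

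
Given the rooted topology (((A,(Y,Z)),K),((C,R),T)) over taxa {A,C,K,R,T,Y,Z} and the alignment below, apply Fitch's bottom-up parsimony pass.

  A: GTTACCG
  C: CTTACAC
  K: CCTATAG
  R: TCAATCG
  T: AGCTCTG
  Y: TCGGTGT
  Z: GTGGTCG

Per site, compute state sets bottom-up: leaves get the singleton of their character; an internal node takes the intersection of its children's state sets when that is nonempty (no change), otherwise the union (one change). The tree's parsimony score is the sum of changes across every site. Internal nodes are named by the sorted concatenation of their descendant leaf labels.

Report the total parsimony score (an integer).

22

[col 0] YZ: children Y:{T}, Z:{G} ∪→ {G,T}; cost 1
[col 0] AYZ: children A:{G}, YZ:{G,T} ∩→ {G}; cost 0
[col 0] AKYZ: children AYZ:{G}, K:{C} ∪→ {C,G}; cost 1
[col 0] CR: children C:{C}, R:{T} ∪→ {C,T}; cost 1
[col 0] CRT: children CR:{C,T}, T:{A} ∪→ {A,C,T}; cost 1
[col 0] ACKRTYZ: children AKYZ:{C,G}, CRT:{A,C,T} ∩→ {C}; cost 0
[col 1] YZ: children Y:{C}, Z:{T} ∪→ {C,T}; cost 1
[col 1] AYZ: children A:{T}, YZ:{C,T} ∩→ {T}; cost 0
[col 1] AKYZ: children AYZ:{T}, K:{C} ∪→ {C,T}; cost 1
[col 1] CR: children C:{T}, R:{C} ∪→ {C,T}; cost 1
[col 1] CRT: children CR:{C,T}, T:{G} ∪→ {C,G,T}; cost 1
[col 1] ACKRTYZ: children AKYZ:{C,T}, CRT:{C,G,T} ∩→ {C,T}; cost 0
[col 2] YZ: children Y:{G}, Z:{G} ∩→ {G}; cost 0
[col 2] AYZ: children A:{T}, YZ:{G} ∪→ {G,T}; cost 1
[col 2] AKYZ: children AYZ:{G,T}, K:{T} ∩→ {T}; cost 0
[col 2] CR: children C:{T}, R:{A} ∪→ {A,T}; cost 1
[col 2] CRT: children CR:{A,T}, T:{C} ∪→ {A,C,T}; cost 1
[col 2] ACKRTYZ: children AKYZ:{T}, CRT:{A,C,T} ∩→ {T}; cost 0
[col 3] YZ: children Y:{G}, Z:{G} ∩→ {G}; cost 0
[col 3] AYZ: children A:{A}, YZ:{G} ∪→ {A,G}; cost 1
[col 3] AKYZ: children AYZ:{A,G}, K:{A} ∩→ {A}; cost 0
[col 3] CR: children C:{A}, R:{A} ∩→ {A}; cost 0
[col 3] CRT: children CR:{A}, T:{T} ∪→ {A,T}; cost 1
[col 3] ACKRTYZ: children AKYZ:{A}, CRT:{A,T} ∩→ {A}; cost 0
[col 4] YZ: children Y:{T}, Z:{T} ∩→ {T}; cost 0
[col 4] AYZ: children A:{C}, YZ:{T} ∪→ {C,T}; cost 1
[col 4] AKYZ: children AYZ:{C,T}, K:{T} ∩→ {T}; cost 0
[col 4] CR: children C:{C}, R:{T} ∪→ {C,T}; cost 1
[col 4] CRT: children CR:{C,T}, T:{C} ∩→ {C}; cost 0
[col 4] ACKRTYZ: children AKYZ:{T}, CRT:{C} ∪→ {C,T}; cost 1
[col 5] YZ: children Y:{G}, Z:{C} ∪→ {C,G}; cost 1
[col 5] AYZ: children A:{C}, YZ:{C,G} ∩→ {C}; cost 0
[col 5] AKYZ: children AYZ:{C}, K:{A} ∪→ {A,C}; cost 1
[col 5] CR: children C:{A}, R:{C} ∪→ {A,C}; cost 1
[col 5] CRT: children CR:{A,C}, T:{T} ∪→ {A,C,T}; cost 1
[col 5] ACKRTYZ: children AKYZ:{A,C}, CRT:{A,C,T} ∩→ {A,C}; cost 0
[col 6] YZ: children Y:{T}, Z:{G} ∪→ {G,T}; cost 1
[col 6] AYZ: children A:{G}, YZ:{G,T} ∩→ {G}; cost 0
[col 6] AKYZ: children AYZ:{G}, K:{G} ∩→ {G}; cost 0
[col 6] CR: children C:{C}, R:{G} ∪→ {C,G}; cost 1
[col 6] CRT: children CR:{C,G}, T:{G} ∩→ {G}; cost 0
[col 6] ACKRTYZ: children AKYZ:{G}, CRT:{G} ∩→ {G}; cost 0
per-site changes: [4, 4, 3, 2, 3, 4, 2]; total = 22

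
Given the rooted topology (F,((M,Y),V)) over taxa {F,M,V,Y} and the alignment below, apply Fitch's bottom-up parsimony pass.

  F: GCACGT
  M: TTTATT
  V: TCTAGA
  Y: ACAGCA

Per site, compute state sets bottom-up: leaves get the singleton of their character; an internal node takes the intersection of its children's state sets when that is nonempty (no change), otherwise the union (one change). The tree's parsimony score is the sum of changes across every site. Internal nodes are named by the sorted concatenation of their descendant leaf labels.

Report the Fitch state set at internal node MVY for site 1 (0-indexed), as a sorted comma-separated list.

C

[col 0] MY: children M:{T}, Y:{A} ∪→ {A,T}; cost 1
[col 0] MVY: children MY:{A,T}, V:{T} ∩→ {T}; cost 0
[col 0] FMVY: children F:{G}, MVY:{T} ∪→ {G,T}; cost 1
[col 1] MY: children M:{T}, Y:{C} ∪→ {C,T}; cost 1
[col 1] MVY: children MY:{C,T}, V:{C} ∩→ {C}; cost 0
[col 1] FMVY: children F:{C}, MVY:{C} ∩→ {C}; cost 0
[col 2] MY: children M:{T}, Y:{A} ∪→ {A,T}; cost 1
[col 2] MVY: children MY:{A,T}, V:{T} ∩→ {T}; cost 0
[col 2] FMVY: children F:{A}, MVY:{T} ∪→ {A,T}; cost 1
[col 3] MY: children M:{A}, Y:{G} ∪→ {A,G}; cost 1
[col 3] MVY: children MY:{A,G}, V:{A} ∩→ {A}; cost 0
[col 3] FMVY: children F:{C}, MVY:{A} ∪→ {A,C}; cost 1
[col 4] MY: children M:{T}, Y:{C} ∪→ {C,T}; cost 1
[col 4] MVY: children MY:{C,T}, V:{G} ∪→ {C,G,T}; cost 1
[col 4] FMVY: children F:{G}, MVY:{C,G,T} ∩→ {G}; cost 0
[col 5] MY: children M:{T}, Y:{A} ∪→ {A,T}; cost 1
[col 5] MVY: children MY:{A,T}, V:{A} ∩→ {A}; cost 0
[col 5] FMVY: children F:{T}, MVY:{A} ∪→ {A,T}; cost 1
per-site changes: [2, 1, 2, 2, 2, 2]; total = 11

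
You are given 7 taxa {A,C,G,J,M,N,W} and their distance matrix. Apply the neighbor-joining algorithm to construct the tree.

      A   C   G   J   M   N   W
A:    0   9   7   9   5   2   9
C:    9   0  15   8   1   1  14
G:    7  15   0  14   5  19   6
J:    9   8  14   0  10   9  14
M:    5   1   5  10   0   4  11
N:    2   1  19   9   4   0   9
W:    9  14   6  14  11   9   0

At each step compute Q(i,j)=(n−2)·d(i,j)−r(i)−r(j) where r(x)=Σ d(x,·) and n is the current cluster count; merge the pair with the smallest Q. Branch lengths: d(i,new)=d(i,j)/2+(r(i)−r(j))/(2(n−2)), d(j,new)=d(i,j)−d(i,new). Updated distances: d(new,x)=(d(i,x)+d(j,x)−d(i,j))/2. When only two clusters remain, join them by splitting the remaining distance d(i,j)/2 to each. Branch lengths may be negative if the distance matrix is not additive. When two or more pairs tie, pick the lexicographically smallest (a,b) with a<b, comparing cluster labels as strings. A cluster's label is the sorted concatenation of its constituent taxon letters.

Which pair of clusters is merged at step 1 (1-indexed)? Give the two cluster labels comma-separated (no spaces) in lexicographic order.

G,W

1. join G+W (d=6, Q=-99) ⇒ GW; edges |G|=33/10, |W|=27/10
  updated: d(A,GW)=5, d(C,GW)=23/2, d(GW,J)=11, d(GW,M)=5, d(GW,N)=11
2. join A+GW (d=5, Q=-107/2) ⇒ AGW; edges |A|=13/16, |GW|=67/16
  updated: d(AGW,C)=31/4, d(AGW,J)=15/2, d(AGW,M)=5/2, d(AGW,N)=4
3. join AGW+J (d=15/2, Q=-135/4) ⇒ AGJW; edges |AGW|=13/8, |J|=47/8
  updated: d(AGJW,C)=33/8, d(AGJW,M)=5/2, d(AGJW,N)=11/4
4. join AGJW+M (d=5/2, Q=-95/8) ⇒ AGJMW; edges |AGJW|=55/32, |M|=25/32
  updated: d(AGJMW,C)=21/16, d(AGJMW,N)=17/8
5. join AGJMW+C (d=21/16, Q=-71/16) ⇒ ACGJMW; edges |AGJMW|=39/32, |C|=3/32
  updated: d(ACGJMW,N)=29/32
6. join ACGJMW+N (d=29/32) ⇒ ACGJMNW; edges |ACGJMW|=29/64, |N|=29/64
final tree: (((((A:13/16,(G:33/10,W:27/10):67/16):13/8,J:47/8):55/32,M:25/32):39/32,C:3/32):29/64,N:29/64)
total length: 743/32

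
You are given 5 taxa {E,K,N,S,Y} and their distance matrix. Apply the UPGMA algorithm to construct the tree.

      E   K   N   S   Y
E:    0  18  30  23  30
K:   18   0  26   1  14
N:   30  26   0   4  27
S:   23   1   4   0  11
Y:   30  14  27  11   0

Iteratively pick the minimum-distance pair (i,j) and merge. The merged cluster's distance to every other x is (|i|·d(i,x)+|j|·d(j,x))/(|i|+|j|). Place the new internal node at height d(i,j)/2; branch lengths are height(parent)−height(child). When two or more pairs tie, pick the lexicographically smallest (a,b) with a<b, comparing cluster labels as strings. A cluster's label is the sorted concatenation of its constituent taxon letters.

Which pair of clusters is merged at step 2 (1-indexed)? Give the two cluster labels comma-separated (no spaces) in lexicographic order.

KS,Y

1. join K+S (d=1) ⇒ KS; edges |K|=1/2, |S|=1/2
  updated: d(E,KS)=41/2, d(KS,N)=15, d(KS,Y)=25/2
2. join KS+Y (d=25/2) ⇒ KSY; edges |KS|=23/4, |Y|=25/4
  updated: d(E,KSY)=71/3, d(KSY,N)=19
3. join KSY+N (d=19) ⇒ KNSY; edges |KSY|=13/4, |N|=19/2
  updated: d(E,KNSY)=101/4
4. join E+KNSY (d=101/4) ⇒ EKNSY; edges |E|=101/8, |KNSY|=25/8
final tree: (E:101/8,(((K:1/2,S:1/2):23/4,Y:25/4):13/4,N:19/2):25/8)
total length: 83/2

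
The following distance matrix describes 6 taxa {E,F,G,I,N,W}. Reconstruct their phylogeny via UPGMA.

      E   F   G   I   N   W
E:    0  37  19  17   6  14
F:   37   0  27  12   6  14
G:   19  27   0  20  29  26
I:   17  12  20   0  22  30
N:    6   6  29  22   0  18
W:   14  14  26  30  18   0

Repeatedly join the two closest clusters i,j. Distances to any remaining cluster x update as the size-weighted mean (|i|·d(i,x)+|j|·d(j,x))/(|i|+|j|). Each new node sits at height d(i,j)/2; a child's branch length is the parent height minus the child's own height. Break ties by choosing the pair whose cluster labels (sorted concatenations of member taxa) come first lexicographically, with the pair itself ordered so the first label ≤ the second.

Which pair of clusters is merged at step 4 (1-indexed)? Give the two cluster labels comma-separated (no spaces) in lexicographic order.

ENW,FI

1. join E+N (d=6) ⇒ EN; edges |E|=3, |N|=3
  updated: d(EN,F)=43/2, d(EN,G)=24, d(EN,I)=39/2, d(EN,W)=16
2. join F+I (d=12) ⇒ FI; edges |F|=6, |I|=6
  updated: d(EN,FI)=41/2, d(FI,G)=47/2, d(FI,W)=22
3. join EN+W (d=16) ⇒ ENW; edges |EN|=5, |W|=8
  updated: d(ENW,FI)=21, d(ENW,G)=74/3
4. join ENW+FI (d=21) ⇒ EFINW; edges |ENW|=5/2, |FI|=9/2
  updated: d(EFINW,G)=121/5
5. join EFINW+G (d=121/5) ⇒ EFGINW; edges |EFINW|=8/5, |G|=121/10
final tree: ((((E:3,N:3):5,W:8):5/2,(F:6,I:6):9/2):8/5,G:121/10)
total length: 517/10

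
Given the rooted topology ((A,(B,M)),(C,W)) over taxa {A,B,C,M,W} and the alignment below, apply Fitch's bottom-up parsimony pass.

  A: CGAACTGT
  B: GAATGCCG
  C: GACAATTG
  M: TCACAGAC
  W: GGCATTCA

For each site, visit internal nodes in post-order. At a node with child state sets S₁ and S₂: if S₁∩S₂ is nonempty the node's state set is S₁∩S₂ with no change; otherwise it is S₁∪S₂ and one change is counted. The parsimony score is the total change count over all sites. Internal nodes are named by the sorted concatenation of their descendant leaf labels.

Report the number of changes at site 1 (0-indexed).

[col 0] BM: children B:{G}, M:{T} ∪→ {G,T}; cost 1
[col 0] ABM: children A:{C}, BM:{G,T} ∪→ {C,G,T}; cost 1
[col 0] CW: children C:{G}, W:{G} ∩→ {G}; cost 0
[col 0] ABCMW: children ABM:{C,G,T}, CW:{G} ∩→ {G}; cost 0
[col 1] BM: children B:{A}, M:{C} ∪→ {A,C}; cost 1
[col 1] ABM: children A:{G}, BM:{A,C} ∪→ {A,C,G}; cost 1
[col 1] CW: children C:{A}, W:{G} ∪→ {A,G}; cost 1
[col 1] ABCMW: children ABM:{A,C,G}, CW:{A,G} ∩→ {A,G}; cost 0
[col 2] BM: children B:{A}, M:{A} ∩→ {A}; cost 0
[col 2] ABM: children A:{A}, BM:{A} ∩→ {A}; cost 0
[col 2] CW: children C:{C}, W:{C} ∩→ {C}; cost 0
[col 2] ABCMW: children ABM:{A}, CW:{C} ∪→ {A,C}; cost 1
[col 3] BM: children B:{T}, M:{C} ∪→ {C,T}; cost 1
[col 3] ABM: children A:{A}, BM:{C,T} ∪→ {A,C,T}; cost 1
[col 3] CW: children C:{A}, W:{A} ∩→ {A}; cost 0
[col 3] ABCMW: children ABM:{A,C,T}, CW:{A} ∩→ {A}; cost 0
[col 4] BM: children B:{G}, M:{A} ∪→ {A,G}; cost 1
[col 4] ABM: children A:{C}, BM:{A,G} ∪→ {A,C,G}; cost 1
[col 4] CW: children C:{A}, W:{T} ∪→ {A,T}; cost 1
[col 4] ABCMW: children ABM:{A,C,G}, CW:{A,T} ∩→ {A}; cost 0
[col 5] BM: children B:{C}, M:{G} ∪→ {C,G}; cost 1
[col 5] ABM: children A:{T}, BM:{C,G} ∪→ {C,G,T}; cost 1
[col 5] CW: children C:{T}, W:{T} ∩→ {T}; cost 0
[col 5] ABCMW: children ABM:{C,G,T}, CW:{T} ∩→ {T}; cost 0
[col 6] BM: children B:{C}, M:{A} ∪→ {A,C}; cost 1
[col 6] ABM: children A:{G}, BM:{A,C} ∪→ {A,C,G}; cost 1
[col 6] CW: children C:{T}, W:{C} ∪→ {C,T}; cost 1
[col 6] ABCMW: children ABM:{A,C,G}, CW:{C,T} ∩→ {C}; cost 0
[col 7] BM: children B:{G}, M:{C} ∪→ {C,G}; cost 1
[col 7] ABM: children A:{T}, BM:{C,G} ∪→ {C,G,T}; cost 1
[col 7] CW: children C:{G}, W:{A} ∪→ {A,G}; cost 1
[col 7] ABCMW: children ABM:{C,G,T}, CW:{A,G} ∩→ {G}; cost 0
per-site changes: [2, 3, 1, 2, 3, 2, 3, 3]; total = 19

3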